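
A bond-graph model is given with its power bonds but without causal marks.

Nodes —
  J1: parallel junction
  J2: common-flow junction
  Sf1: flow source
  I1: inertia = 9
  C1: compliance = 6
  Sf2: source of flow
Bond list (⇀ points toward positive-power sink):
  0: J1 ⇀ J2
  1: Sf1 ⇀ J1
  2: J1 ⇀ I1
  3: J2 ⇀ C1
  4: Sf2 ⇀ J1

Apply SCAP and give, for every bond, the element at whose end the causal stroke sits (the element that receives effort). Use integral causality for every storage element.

b1 stroke→Sf1  (Sf1 (Sf) sets flow on bond)
b4 stroke→Sf2  (Sf2: flow source, stroke at near end)
b2 stroke→I1  (prefer integral on I1)
b0 stroke→J1  (J1: last free bond brings effort in)
b3 stroke→J2  (J2 flow already set via bond 0)

bond 0 →J1
bond 1 →Sf1
bond 2 →I1
bond 3 →J2
bond 4 →Sf2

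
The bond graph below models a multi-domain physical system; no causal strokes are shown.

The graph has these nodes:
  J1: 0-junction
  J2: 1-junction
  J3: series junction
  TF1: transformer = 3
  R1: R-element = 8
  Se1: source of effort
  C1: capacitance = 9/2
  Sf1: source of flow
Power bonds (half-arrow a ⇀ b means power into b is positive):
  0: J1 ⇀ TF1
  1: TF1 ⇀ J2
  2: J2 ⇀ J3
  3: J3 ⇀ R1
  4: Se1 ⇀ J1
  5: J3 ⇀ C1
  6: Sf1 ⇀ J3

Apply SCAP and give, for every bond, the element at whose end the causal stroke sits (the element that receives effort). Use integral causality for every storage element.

β4 →J1  (Se1 (Se) sets effort on bond)
β6 →Sf1  (Sf1 fixes flow; stroke at Sf1)
β0 →TF1  (J1: bond 4 brought effort, rest push out)
β2 →J3  (J3: bond 6 brought flow, rest push out)
β3 →J3  (common-f at J3 fixed by 6)
β5 →J3  (J3: bond 6 brought flow, rest push out)
β1 →J2  (TF1 one-in-one-out from 0)

β0 stroke→TF1
β1 stroke→J2
β2 stroke→J3
β3 stroke→J3
β4 stroke→J1
β5 stroke→J3
β6 stroke→Sf1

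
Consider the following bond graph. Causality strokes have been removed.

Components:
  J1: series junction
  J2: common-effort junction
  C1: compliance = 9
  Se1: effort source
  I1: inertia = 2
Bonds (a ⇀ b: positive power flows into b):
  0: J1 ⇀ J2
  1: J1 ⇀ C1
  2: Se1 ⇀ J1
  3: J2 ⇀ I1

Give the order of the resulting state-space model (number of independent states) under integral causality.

β2 |J1  (Se1 (Se) sets effort on bond)
β1 |J1  (C1: C, integral causality)
β0 |J2  (closing 1-jn rule on J1)
β3 |I1  (0-jn J2 has e-setter on 0)

2  (C1, I1 all integral)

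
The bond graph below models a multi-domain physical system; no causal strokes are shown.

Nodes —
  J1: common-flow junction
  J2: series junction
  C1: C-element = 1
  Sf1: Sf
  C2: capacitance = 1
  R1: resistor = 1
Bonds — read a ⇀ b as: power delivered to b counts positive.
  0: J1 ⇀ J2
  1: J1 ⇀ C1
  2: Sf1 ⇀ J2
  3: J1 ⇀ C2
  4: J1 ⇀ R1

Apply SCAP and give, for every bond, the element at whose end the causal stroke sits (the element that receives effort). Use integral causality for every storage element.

#0 |J2
#1 |J1
#2 |Sf1
#3 |J1
#4 |J1

#2 stroke at Sf1  (Sf1: flow source, stroke at near end)
#0 stroke at J2  (common-f at J2 fixed by 2)
#1 stroke at J1  (common-f at J1 fixed by 0)
#3 stroke at J1  (J1: bond 0 brought flow, rest push out)
#4 stroke at J1  (1-jn J1 has f-setter on 0)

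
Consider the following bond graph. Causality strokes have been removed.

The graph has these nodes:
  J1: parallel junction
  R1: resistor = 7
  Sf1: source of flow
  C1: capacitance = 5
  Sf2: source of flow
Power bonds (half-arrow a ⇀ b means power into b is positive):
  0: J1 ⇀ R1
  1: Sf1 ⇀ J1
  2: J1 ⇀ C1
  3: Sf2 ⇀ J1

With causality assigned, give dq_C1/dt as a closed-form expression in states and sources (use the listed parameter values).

b1 stroke at Sf1  (source Sf1 imposes f)
b3 stroke at Sf2  (Sf2: flow source, stroke at near end)
b2 stroke at J1  (C1: C, integral causality)
b0 stroke at R1  (common-e at J1 fixed by 2)

dq_C1/dt = F_Sf1 + F_Sf2 - q_C1/35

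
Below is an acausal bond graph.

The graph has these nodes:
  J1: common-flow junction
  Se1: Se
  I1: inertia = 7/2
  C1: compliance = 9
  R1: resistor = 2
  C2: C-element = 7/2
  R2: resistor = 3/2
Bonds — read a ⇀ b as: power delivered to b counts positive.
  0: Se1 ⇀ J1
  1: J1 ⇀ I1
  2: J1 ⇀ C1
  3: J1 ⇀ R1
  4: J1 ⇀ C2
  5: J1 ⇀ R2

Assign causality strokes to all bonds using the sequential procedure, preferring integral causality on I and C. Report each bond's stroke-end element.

β0 |J1
β1 |I1
β2 |J1
β3 |J1
β4 |J1
β5 |J1

#0 stroke at J1  (Se1 (Se) sets effort on bond)
#1 stroke at I1  (prefer integral on I1)
#2 stroke at J1  (1-jn J1 has f-setter on 1)
#3 stroke at J1  (1-jn J1 has f-setter on 1)
#4 stroke at J1  (1-jn J1 has f-setter on 1)
#5 stroke at J1  (J1: bond 1 brought flow, rest push out)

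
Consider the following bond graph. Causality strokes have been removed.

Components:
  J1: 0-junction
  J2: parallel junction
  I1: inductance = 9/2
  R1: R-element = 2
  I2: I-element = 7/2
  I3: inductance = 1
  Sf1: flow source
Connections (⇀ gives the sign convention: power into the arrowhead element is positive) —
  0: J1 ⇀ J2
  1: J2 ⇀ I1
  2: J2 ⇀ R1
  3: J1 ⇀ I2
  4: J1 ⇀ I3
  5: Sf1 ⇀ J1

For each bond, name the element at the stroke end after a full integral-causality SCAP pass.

β5 |Sf1  (Sf1: flow source, stroke at near end)
β1 |I1  (I1: I, integral causality)
β3 |I2  (I2 outputs flow p/I2)
β4 |I3  (I3 integral (f out))
β0 |J1  (J1: last free bond brings effort in)
β2 |J2  (closing 0-jn rule on J2)

b0 stroke at J1
b1 stroke at I1
b2 stroke at J2
b3 stroke at I2
b4 stroke at I3
b5 stroke at Sf1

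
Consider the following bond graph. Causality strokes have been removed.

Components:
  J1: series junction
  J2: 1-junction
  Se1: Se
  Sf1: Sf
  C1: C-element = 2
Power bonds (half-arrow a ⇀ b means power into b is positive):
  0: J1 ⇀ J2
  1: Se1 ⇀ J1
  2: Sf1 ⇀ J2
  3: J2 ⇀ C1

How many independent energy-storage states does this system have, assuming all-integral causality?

1  (C1 all integral)

b1 stroke at J1  (source Se1 imposes e)
b2 stroke at Sf1  (Sf1: flow source, stroke at near end)
b0 stroke at J2  (only one flow-in slot at J1)
b3 stroke at J2  (common-f at J2 fixed by 2)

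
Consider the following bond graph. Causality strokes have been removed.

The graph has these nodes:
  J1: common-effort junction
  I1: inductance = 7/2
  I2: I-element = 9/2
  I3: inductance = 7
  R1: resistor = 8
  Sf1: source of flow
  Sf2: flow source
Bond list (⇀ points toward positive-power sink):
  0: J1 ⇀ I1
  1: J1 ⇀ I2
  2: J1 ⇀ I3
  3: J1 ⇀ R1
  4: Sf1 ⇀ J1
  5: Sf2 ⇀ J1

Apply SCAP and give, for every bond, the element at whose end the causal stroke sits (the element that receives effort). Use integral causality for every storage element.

b0 stroke→I1
b1 stroke→I2
b2 stroke→I3
b3 stroke→J1
b4 stroke→Sf1
b5 stroke→Sf2

bond 4 stroke→Sf1  (Sf1: flow source, stroke at near end)
bond 5 stroke→Sf2  (Sf2 (Sf) sets flow on bond)
bond 0 stroke→I1  (I1 outputs flow p/I1)
bond 1 stroke→I2  (prefer integral on I2)
bond 2 stroke→I3  (prefer integral on I3)
bond 3 stroke→J1  (J1: last free bond brings effort in)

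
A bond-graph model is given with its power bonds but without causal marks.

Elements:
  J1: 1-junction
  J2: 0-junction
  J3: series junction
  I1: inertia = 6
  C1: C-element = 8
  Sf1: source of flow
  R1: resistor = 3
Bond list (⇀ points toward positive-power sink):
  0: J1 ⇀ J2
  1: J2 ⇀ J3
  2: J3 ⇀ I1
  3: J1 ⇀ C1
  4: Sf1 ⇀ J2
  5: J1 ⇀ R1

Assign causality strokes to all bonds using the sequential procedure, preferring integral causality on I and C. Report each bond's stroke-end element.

#4 |Sf1  (Sf1: flow source, stroke at near end)
#2 |I1  (I1 integral (f out))
#1 |J3  (J3 flow already set via bond 2)
#0 |J2  (J2 needs exactly one e-in)
#3 |J1  (common-f at J1 fixed by 0)
#5 |J1  (J1: bond 0 brought flow, rest push out)

#0 stroke at J2
#1 stroke at J3
#2 stroke at I1
#3 stroke at J1
#4 stroke at Sf1
#5 stroke at J1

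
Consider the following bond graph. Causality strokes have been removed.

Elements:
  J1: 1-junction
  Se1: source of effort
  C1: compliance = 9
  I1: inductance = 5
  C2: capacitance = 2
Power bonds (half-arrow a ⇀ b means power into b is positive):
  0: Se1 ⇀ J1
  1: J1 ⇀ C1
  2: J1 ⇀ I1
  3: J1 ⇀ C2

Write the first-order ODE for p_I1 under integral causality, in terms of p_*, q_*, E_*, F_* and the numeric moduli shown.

bond 0 stroke→J1  (Se1: effort source, stroke at far end)
bond 1 stroke→J1  (C1 integral (e out))
bond 2 stroke→I1  (I1: I, integral causality)
bond 3 stroke→J1  (common-f at J1 fixed by 2)

dp_I1/dt = E_Se1 - q_C1/9 - q_C2/2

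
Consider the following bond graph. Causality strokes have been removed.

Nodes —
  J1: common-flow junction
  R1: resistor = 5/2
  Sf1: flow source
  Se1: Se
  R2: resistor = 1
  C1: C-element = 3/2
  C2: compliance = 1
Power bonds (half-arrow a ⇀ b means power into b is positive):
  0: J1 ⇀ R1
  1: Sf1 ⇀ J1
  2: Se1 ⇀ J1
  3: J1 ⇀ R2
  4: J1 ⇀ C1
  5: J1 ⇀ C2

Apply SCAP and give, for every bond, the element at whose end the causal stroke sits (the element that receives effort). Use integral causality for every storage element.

β1 |Sf1  (Sf1: flow source, stroke at near end)
β2 |J1  (source Se1 imposes e)
β0 |J1  (1-jn J1 has f-setter on 1)
β3 |J1  (common-f at J1 fixed by 1)
β4 |J1  (1-jn J1 has f-setter on 1)
β5 |J1  (J1 flow already set via bond 1)

β0 stroke→J1
β1 stroke→Sf1
β2 stroke→J1
β3 stroke→J1
β4 stroke→J1
β5 stroke→J1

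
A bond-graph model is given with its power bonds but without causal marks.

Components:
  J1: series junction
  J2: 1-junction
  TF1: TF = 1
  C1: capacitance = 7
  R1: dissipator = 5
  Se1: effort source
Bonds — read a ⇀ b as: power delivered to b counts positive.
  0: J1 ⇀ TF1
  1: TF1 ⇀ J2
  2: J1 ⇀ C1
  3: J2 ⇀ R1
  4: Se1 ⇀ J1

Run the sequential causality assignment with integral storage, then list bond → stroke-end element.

β0 stroke→TF1
β1 stroke→J2
β2 stroke→J1
β3 stroke→R1
β4 stroke→J1

bond 4 |J1  (Se1 fixes effort; stroke away)
bond 2 |J1  (C1 integral (e out))
bond 0 |TF1  (closing 1-jn rule on J1)
bond 1 |J2  (through TF1, causality passes straight; one stroke at TF1)
bond 3 |R1  (closing 1-jn rule on J2)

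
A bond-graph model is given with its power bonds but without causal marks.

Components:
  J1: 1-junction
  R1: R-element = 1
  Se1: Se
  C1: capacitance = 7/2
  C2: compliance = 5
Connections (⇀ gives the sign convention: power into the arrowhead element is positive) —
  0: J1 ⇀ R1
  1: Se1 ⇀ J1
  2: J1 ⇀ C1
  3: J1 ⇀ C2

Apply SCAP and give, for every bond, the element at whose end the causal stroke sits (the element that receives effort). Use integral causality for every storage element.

b1 stroke at J1  (source Se1 imposes e)
b2 stroke at J1  (C1: C, integral causality)
b3 stroke at J1  (C2: C, integral causality)
b0 stroke at R1  (J1 needs exactly one f-in)

b0 stroke at R1
b1 stroke at J1
b2 stroke at J1
b3 stroke at J1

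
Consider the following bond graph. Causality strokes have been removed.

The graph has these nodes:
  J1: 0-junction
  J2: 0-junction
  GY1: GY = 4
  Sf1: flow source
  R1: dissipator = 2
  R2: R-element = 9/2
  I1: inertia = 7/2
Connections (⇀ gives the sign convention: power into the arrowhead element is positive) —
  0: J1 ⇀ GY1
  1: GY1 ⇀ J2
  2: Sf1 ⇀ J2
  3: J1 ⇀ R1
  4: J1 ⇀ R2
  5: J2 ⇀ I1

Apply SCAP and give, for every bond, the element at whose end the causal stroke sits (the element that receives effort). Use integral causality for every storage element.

β2 stroke at Sf1  (source Sf1 imposes f)
β5 stroke at I1  (prefer integral on I1)
β1 stroke at J2  (J2 needs exactly one e-in)
β0 stroke at J1  (GY GY1: same side as bond 1)
β3 stroke at R1  (J1: bond 0 brought effort, rest push out)
β4 stroke at R2  (0-jn J1 has e-setter on 0)

b0 |J1
b1 |J2
b2 |Sf1
b3 |R1
b4 |R2
b5 |I1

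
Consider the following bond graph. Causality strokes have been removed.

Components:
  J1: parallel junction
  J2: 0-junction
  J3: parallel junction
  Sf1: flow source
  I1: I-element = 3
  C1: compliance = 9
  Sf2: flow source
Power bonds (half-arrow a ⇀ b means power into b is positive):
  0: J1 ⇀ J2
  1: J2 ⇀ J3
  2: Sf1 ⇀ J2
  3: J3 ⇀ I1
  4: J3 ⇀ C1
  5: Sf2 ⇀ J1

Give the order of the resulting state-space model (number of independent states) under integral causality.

β2 stroke at Sf1  (Sf1: flow source, stroke at near end)
β5 stroke at Sf2  (Sf2 (Sf) sets flow on bond)
β0 stroke at J1  (only one effort-in slot at J1)
β1 stroke at J2  (J2 needs exactly one e-in)
β3 stroke at I1  (prefer integral on I1)
β4 stroke at J3  (J3 needs exactly one e-in)

2  (C1, I1 all integral)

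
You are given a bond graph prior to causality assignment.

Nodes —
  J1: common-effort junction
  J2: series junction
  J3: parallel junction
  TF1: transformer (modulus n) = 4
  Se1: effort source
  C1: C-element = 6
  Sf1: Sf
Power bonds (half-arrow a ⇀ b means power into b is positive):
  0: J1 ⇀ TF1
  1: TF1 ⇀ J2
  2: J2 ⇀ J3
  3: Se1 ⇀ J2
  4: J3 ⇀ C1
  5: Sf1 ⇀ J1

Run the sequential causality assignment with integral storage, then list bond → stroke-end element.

b0 |J1
b1 |TF1
b2 |J2
b3 |J2
b4 |J3
b5 |Sf1

#3 |J2  (Se1 fixes effort; stroke away)
#5 |Sf1  (Sf1 fixes flow; stroke at Sf1)
#0 |J1  (J1 needs exactly one e-in)
#1 |TF1  (TF1: transformer flips bond 0)
#2 |J2  (J2 flow already set via bond 1)
#4 |J3  (J3: last free bond brings effort in)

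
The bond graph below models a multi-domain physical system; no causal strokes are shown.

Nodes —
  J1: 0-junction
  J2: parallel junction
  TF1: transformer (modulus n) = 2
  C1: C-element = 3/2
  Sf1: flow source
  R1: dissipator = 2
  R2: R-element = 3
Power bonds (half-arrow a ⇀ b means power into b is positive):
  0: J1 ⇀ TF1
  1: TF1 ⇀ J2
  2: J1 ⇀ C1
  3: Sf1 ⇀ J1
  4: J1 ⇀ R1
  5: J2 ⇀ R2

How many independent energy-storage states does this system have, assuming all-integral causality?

1  (C1 all integral)

bond 3 stroke at Sf1  (Sf1: flow source, stroke at near end)
bond 2 stroke at J1  (C1: C, integral causality)
bond 0 stroke at TF1  (0-jn J1 has e-setter on 2)
bond 4 stroke at R1  (common-e at J1 fixed by 2)
bond 1 stroke at J2  (TF TF1: opposite of bond 0)
bond 5 stroke at R2  (common-e at J2 fixed by 1)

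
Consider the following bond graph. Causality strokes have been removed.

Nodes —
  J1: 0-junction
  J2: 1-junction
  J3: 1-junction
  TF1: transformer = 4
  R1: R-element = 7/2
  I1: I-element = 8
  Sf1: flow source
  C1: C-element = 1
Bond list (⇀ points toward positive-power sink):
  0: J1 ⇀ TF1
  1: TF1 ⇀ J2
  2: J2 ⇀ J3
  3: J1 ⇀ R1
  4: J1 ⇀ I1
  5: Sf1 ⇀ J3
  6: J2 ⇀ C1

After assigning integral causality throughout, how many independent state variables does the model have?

bond 5 stroke at Sf1  (Sf1 fixes flow; stroke at Sf1)
bond 2 stroke at J3  (common-f at J3 fixed by 5)
bond 1 stroke at J2  (common-f at J2 fixed by 2)
bond 6 stroke at J2  (J2 flow already set via bond 2)
bond 0 stroke at TF1  (through TF1, causality passes straight; one stroke at TF1)
bond 4 stroke at I1  (I1 outputs flow p/I1)
bond 3 stroke at J1  (J1 needs exactly one e-in)

2  (C1, I1 all integral)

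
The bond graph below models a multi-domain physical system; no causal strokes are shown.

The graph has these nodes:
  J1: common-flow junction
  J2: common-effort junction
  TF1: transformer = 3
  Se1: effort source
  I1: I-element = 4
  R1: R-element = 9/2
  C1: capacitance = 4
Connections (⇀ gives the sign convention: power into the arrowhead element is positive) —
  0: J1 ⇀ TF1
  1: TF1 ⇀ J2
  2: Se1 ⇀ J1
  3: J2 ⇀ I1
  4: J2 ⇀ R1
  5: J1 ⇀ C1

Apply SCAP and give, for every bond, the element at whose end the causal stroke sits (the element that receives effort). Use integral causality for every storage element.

β0 →TF1
β1 →J2
β2 →J1
β3 →I1
β4 →R1
β5 →J1

bond 2 stroke at J1  (Se1: effort source, stroke at far end)
bond 3 stroke at I1  (I1 integral (f out))
bond 5 stroke at J1  (C1 outputs effort q/C1)
bond 0 stroke at TF1  (J1 needs exactly one f-in)
bond 1 stroke at J2  (through TF1, causality passes straight; one stroke at TF1)
bond 4 stroke at R1  (common-e at J2 fixed by 1)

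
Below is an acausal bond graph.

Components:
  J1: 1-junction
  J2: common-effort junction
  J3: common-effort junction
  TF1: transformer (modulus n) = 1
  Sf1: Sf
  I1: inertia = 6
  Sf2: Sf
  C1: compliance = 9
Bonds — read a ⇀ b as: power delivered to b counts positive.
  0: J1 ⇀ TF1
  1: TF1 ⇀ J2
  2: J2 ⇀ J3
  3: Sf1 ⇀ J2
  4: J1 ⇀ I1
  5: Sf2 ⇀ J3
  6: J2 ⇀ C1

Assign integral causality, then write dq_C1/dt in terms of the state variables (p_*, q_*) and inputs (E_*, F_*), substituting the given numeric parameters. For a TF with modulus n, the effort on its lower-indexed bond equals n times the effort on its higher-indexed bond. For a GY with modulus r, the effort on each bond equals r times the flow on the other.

bond 3 stroke→Sf1  (Sf1 fixes flow; stroke at Sf1)
bond 5 stroke→Sf2  (Sf2: flow source, stroke at near end)
bond 2 stroke→J3  (J3: last free bond brings effort in)
bond 4 stroke→I1  (I1 integral (f out))
bond 0 stroke→J1  (J1 flow already set via bond 4)
bond 1 stroke→TF1  (through TF1, causality passes straight; one stroke at TF1)
bond 6 stroke→J2  (only one effort-in slot at J2)

dq_C1/dt = F_Sf1 + F_Sf2 + p_I1/6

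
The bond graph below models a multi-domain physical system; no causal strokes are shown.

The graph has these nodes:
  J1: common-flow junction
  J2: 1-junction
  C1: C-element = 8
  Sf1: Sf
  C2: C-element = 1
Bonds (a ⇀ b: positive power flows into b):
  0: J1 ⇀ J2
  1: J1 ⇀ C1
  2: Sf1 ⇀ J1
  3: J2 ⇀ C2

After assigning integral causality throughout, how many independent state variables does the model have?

2  (C1, C2 all integral)

#2 |Sf1  (Sf1 fixes flow; stroke at Sf1)
#0 |J1  (J1: bond 2 brought flow, rest push out)
#1 |J1  (common-f at J1 fixed by 2)
#3 |J2  (J2: bond 0 brought flow, rest push out)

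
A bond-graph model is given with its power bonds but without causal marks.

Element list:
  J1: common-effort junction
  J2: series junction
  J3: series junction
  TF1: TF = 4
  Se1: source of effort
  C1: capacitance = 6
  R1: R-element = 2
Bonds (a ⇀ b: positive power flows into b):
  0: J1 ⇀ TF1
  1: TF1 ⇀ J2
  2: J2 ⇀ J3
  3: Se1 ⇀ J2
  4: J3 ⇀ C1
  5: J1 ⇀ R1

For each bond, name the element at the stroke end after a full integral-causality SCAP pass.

#0 stroke→J1
#1 stroke→TF1
#2 stroke→J2
#3 stroke→J2
#4 stroke→J3
#5 stroke→R1

β3 →J2  (source Se1 imposes e)
β4 →J3  (C1 outputs effort q/C1)
β2 →J2  (J3 needs exactly one f-in)
β1 →TF1  (only one flow-in slot at J2)
β0 →J1  (through TF1, causality passes straight; one stroke at TF1)
β5 →R1  (J1 effort already set via bond 0)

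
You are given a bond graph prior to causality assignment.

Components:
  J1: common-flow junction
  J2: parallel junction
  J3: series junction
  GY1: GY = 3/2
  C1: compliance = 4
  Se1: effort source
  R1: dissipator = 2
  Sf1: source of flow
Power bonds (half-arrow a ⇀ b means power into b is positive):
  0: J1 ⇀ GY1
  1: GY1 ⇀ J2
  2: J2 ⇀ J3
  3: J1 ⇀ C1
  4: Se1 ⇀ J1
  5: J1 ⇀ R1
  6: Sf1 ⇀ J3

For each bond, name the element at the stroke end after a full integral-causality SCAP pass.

b4 |J1  (Se1 fixes effort; stroke away)
b6 |Sf1  (source Sf1 imposes f)
b2 |J3  (1-jn J3 has f-setter on 6)
b1 |J2  (J2: last free bond brings effort in)
b0 |J1  (GY1: gyrator matches bond 1)
b3 |J1  (prefer integral on C1)
b5 |R1  (only one flow-in slot at J1)

#0 stroke at J1
#1 stroke at J2
#2 stroke at J3
#3 stroke at J1
#4 stroke at J1
#5 stroke at R1
#6 stroke at Sf1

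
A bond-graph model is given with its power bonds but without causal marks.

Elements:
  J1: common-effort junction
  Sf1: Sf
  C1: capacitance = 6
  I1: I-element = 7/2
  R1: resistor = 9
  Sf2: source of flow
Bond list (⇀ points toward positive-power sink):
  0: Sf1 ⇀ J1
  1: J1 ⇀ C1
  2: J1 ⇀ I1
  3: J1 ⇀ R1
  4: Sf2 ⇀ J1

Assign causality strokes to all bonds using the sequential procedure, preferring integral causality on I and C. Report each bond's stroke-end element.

#0 stroke at Sf1  (Sf1: flow source, stroke at near end)
#4 stroke at Sf2  (Sf2 (Sf) sets flow on bond)
#1 stroke at J1  (C1 integral (e out))
#2 stroke at I1  (0-jn J1 has e-setter on 1)
#3 stroke at R1  (common-e at J1 fixed by 1)

bond 0 stroke at Sf1
bond 1 stroke at J1
bond 2 stroke at I1
bond 3 stroke at R1
bond 4 stroke at Sf2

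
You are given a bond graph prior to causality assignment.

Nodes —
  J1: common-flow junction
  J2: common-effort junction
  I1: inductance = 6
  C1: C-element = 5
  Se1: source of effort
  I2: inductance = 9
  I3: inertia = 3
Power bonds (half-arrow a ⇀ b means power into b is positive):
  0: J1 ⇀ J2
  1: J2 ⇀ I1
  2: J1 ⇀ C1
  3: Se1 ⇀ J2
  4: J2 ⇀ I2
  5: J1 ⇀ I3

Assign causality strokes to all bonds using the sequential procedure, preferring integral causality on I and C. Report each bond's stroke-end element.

b0 stroke→J1
b1 stroke→I1
b2 stroke→J1
b3 stroke→J2
b4 stroke→I2
b5 stroke→I3

#3 stroke at J2  (source Se1 imposes e)
#0 stroke at J1  (J2: bond 3 brought effort, rest push out)
#1 stroke at I1  (J2: bond 3 brought effort, rest push out)
#4 stroke at I2  (common-e at J2 fixed by 3)
#2 stroke at J1  (C1 integral (e out))
#5 stroke at I3  (J1 needs exactly one f-in)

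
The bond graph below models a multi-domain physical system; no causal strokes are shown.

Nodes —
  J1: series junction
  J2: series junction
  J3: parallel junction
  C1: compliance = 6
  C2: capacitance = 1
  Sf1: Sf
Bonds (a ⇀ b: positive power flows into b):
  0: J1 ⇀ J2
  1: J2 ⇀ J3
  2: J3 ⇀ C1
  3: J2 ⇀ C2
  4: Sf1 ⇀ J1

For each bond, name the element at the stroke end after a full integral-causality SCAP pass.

b4 stroke→Sf1  (Sf1 fixes flow; stroke at Sf1)
b0 stroke→J1  (J1: bond 4 brought flow, rest push out)
b1 stroke→J2  (J2: bond 0 brought flow, rest push out)
b3 stroke→J2  (J2 flow already set via bond 0)
b2 stroke→J3  (J3: last free bond brings effort in)

b0 stroke→J1
b1 stroke→J2
b2 stroke→J3
b3 stroke→J2
b4 stroke→Sf1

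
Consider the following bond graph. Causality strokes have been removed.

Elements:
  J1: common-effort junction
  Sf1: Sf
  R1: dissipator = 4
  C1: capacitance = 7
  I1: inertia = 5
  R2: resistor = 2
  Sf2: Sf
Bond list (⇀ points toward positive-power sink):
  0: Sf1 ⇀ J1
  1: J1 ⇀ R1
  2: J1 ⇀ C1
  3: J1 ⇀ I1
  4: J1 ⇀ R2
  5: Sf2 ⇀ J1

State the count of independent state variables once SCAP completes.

#0 stroke at Sf1  (Sf1 fixes flow; stroke at Sf1)
#5 stroke at Sf2  (source Sf2 imposes f)
#2 stroke at J1  (C1 integral (e out))
#1 stroke at R1  (J1 effort already set via bond 2)
#3 stroke at I1  (J1 effort already set via bond 2)
#4 stroke at R2  (J1 effort already set via bond 2)

2  (C1, I1 all integral)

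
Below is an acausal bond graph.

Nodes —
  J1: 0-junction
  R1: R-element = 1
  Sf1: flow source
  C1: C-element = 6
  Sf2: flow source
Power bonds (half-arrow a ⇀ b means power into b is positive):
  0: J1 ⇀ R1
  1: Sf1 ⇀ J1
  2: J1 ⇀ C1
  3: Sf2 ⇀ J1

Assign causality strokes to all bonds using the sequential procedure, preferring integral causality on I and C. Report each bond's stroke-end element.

b0 stroke at R1
b1 stroke at Sf1
b2 stroke at J1
b3 stroke at Sf2

β1 stroke at Sf1  (Sf1: flow source, stroke at near end)
β3 stroke at Sf2  (Sf2 (Sf) sets flow on bond)
β2 stroke at J1  (prefer integral on C1)
β0 stroke at R1  (J1: bond 2 brought effort, rest push out)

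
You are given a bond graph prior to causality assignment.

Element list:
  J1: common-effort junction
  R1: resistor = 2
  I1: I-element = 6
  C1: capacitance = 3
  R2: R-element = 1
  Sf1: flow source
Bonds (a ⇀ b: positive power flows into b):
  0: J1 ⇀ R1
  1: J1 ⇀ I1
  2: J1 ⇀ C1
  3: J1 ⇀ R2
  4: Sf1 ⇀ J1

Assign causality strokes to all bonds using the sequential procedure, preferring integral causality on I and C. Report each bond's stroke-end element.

β4 →Sf1  (Sf1: flow source, stroke at near end)
β1 →I1  (I1 integral (f out))
β2 →J1  (C1 integral (e out))
β0 →R1  (common-e at J1 fixed by 2)
β3 →R2  (0-jn J1 has e-setter on 2)

#0 →R1
#1 →I1
#2 →J1
#3 →R2
#4 →Sf1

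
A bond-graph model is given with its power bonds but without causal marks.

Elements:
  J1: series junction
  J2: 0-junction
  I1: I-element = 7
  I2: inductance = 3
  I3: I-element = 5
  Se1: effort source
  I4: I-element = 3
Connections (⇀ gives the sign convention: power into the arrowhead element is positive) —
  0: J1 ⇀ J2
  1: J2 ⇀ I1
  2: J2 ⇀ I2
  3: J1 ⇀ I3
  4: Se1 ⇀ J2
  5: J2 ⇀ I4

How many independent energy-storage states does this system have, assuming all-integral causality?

4  (I1, I2, I3, I4 all integral)

β4 stroke at J2  (Se1 fixes effort; stroke away)
β0 stroke at J1  (common-e at J2 fixed by 4)
β1 stroke at I1  (0-jn J2 has e-setter on 4)
β2 stroke at I2  (0-jn J2 has e-setter on 4)
β5 stroke at I4  (J2: bond 4 brought effort, rest push out)
β3 stroke at I3  (J1 needs exactly one f-in)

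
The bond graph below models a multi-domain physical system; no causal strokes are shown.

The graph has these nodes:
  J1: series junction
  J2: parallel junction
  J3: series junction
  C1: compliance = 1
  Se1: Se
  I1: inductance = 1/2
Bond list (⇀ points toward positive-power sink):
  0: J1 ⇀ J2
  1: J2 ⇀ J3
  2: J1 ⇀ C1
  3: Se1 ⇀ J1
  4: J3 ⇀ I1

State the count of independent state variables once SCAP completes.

2  (C1, I1 all integral)

b3 |J1  (Se1 fixes effort; stroke away)
b2 |J1  (C1 integral (e out))
b0 |J2  (closing 1-jn rule on J1)
b1 |J3  (common-e at J2 fixed by 0)
b4 |I1  (closing 1-jn rule on J3)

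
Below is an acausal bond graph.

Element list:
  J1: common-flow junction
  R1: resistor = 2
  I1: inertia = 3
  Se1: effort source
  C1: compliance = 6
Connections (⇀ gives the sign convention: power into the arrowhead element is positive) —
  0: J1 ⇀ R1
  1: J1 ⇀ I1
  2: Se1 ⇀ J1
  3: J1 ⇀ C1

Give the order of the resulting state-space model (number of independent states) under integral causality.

#2 stroke→J1  (source Se1 imposes e)
#1 stroke→I1  (I1 integral (f out))
#0 stroke→J1  (J1 flow already set via bond 1)
#3 stroke→J1  (J1: bond 1 brought flow, rest push out)

2  (C1, I1 all integral)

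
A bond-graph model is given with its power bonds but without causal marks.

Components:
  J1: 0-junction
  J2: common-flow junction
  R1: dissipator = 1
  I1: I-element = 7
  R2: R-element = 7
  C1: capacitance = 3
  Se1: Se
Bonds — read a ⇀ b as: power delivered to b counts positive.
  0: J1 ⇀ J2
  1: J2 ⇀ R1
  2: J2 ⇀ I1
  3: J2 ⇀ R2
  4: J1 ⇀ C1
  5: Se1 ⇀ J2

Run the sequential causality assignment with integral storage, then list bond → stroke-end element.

bond 5 stroke at J2  (Se1 fixes effort; stroke away)
bond 2 stroke at I1  (I1: I, integral causality)
bond 0 stroke at J2  (common-f at J2 fixed by 2)
bond 1 stroke at J2  (J2 flow already set via bond 2)
bond 3 stroke at J2  (common-f at J2 fixed by 2)
bond 4 stroke at J1  (closing 0-jn rule on J1)

b0 stroke at J2
b1 stroke at J2
b2 stroke at I1
b3 stroke at J2
b4 stroke at J1
b5 stroke at J2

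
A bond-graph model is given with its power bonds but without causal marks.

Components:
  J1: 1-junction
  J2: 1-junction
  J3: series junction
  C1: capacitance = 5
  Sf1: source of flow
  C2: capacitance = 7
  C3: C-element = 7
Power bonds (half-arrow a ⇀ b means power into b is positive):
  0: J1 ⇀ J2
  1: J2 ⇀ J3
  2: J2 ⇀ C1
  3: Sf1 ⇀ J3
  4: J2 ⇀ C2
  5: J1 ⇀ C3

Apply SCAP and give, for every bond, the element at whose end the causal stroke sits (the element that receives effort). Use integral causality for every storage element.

#0 →J2
#1 →J3
#2 →J2
#3 →Sf1
#4 →J2
#5 →J1

bond 3 stroke at Sf1  (Sf1 fixes flow; stroke at Sf1)
bond 1 stroke at J3  (common-f at J3 fixed by 3)
bond 0 stroke at J2  (1-jn J2 has f-setter on 1)
bond 2 stroke at J2  (J2: bond 1 brought flow, rest push out)
bond 4 stroke at J2  (common-f at J2 fixed by 1)
bond 5 stroke at J1  (common-f at J1 fixed by 0)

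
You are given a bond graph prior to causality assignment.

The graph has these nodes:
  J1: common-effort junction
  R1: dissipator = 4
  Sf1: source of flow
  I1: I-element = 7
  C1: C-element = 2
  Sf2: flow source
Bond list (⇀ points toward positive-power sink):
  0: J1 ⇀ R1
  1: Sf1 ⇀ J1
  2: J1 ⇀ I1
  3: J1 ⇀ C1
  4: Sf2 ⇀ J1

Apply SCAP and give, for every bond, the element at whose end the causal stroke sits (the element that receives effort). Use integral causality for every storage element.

#0 stroke→R1
#1 stroke→Sf1
#2 stroke→I1
#3 stroke→J1
#4 stroke→Sf2

b1 stroke at Sf1  (source Sf1 imposes f)
b4 stroke at Sf2  (Sf2 (Sf) sets flow on bond)
b2 stroke at I1  (I1 integral (f out))
b3 stroke at J1  (prefer integral on C1)
b0 stroke at R1  (0-jn J1 has e-setter on 3)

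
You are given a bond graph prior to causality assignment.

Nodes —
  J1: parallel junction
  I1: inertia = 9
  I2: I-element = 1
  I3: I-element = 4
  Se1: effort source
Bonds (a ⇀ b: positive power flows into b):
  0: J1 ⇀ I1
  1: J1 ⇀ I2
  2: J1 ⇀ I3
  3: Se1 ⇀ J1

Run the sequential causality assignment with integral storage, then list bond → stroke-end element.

β0 stroke→I1
β1 stroke→I2
β2 stroke→I3
β3 stroke→J1

b3 stroke at J1  (Se1 (Se) sets effort on bond)
b0 stroke at I1  (0-jn J1 has e-setter on 3)
b1 stroke at I2  (0-jn J1 has e-setter on 3)
b2 stroke at I3  (common-e at J1 fixed by 3)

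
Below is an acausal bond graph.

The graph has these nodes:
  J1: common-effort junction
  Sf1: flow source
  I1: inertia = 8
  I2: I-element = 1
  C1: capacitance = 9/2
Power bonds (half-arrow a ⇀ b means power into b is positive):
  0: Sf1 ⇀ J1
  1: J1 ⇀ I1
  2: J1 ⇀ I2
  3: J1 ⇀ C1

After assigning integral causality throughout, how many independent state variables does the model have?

3  (C1, I1, I2 all integral)

bond 0 stroke→Sf1  (source Sf1 imposes f)
bond 1 stroke→I1  (prefer integral on I1)
bond 2 stroke→I2  (prefer integral on I2)
bond 3 stroke→J1  (closing 0-jn rule on J1)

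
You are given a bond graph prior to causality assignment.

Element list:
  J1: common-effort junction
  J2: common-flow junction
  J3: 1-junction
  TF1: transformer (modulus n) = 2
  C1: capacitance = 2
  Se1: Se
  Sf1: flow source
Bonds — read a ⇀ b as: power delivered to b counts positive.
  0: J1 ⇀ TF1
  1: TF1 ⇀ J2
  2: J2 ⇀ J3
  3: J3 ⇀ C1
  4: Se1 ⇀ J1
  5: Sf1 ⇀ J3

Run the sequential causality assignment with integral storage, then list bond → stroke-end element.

bond 4 stroke at J1  (Se1 fixes effort; stroke away)
bond 5 stroke at Sf1  (Sf1: flow source, stroke at near end)
bond 0 stroke at TF1  (J1 effort already set via bond 4)
bond 2 stroke at J3  (1-jn J3 has f-setter on 5)
bond 3 stroke at J3  (J3 flow already set via bond 5)
bond 1 stroke at J2  (TF TF1: opposite of bond 0)

b0 stroke at TF1
b1 stroke at J2
b2 stroke at J3
b3 stroke at J3
b4 stroke at J1
b5 stroke at Sf1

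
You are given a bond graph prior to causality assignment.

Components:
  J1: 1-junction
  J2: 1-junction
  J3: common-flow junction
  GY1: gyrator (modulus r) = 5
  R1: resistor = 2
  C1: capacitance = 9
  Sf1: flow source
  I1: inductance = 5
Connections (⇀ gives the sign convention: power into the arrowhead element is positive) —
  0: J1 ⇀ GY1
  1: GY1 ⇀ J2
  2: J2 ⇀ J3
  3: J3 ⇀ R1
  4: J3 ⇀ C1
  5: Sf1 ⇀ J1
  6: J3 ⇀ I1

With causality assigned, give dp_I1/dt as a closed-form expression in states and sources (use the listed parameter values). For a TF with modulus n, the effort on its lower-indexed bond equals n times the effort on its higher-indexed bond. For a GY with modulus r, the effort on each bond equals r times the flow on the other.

bond 5 |Sf1  (Sf1: flow source, stroke at near end)
bond 0 |J1  (J1 flow already set via bond 5)
bond 1 |J2  (GY1 both-in/both-out from 0)
bond 2 |J3  (only one flow-in slot at J2)
bond 4 |J3  (C1: C, integral causality)
bond 6 |I1  (prefer integral on I1)
bond 3 |J3  (1-jn J3 has f-setter on 6)

dp_I1/dt = 5*F_Sf1 - 2*p_I1/5 - q_C1/9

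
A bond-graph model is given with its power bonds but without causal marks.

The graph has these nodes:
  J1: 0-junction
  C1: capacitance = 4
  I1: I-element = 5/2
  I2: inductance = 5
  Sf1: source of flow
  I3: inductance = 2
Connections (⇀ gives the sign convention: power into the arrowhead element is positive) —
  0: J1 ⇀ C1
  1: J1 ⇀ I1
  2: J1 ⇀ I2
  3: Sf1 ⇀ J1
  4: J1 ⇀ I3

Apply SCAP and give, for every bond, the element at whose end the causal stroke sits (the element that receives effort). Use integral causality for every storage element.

β0 stroke at J1
β1 stroke at I1
β2 stroke at I2
β3 stroke at Sf1
β4 stroke at I3

b3 →Sf1  (source Sf1 imposes f)
b0 →J1  (prefer integral on C1)
b1 →I1  (J1 effort already set via bond 0)
b2 →I2  (J1: bond 0 brought effort, rest push out)
b4 →I3  (J1 effort already set via bond 0)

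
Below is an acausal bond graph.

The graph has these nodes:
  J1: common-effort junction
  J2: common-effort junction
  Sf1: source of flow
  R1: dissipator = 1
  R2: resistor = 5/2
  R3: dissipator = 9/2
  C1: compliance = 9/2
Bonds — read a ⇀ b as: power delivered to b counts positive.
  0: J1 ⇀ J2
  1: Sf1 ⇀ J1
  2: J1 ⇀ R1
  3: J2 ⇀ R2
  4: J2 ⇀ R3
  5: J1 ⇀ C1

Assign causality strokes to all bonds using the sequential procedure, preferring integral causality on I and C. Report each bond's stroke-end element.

bond 1 stroke→Sf1  (Sf1 (Sf) sets flow on bond)
bond 5 stroke→J1  (C1 outputs effort q/C1)
bond 0 stroke→J2  (0-jn J1 has e-setter on 5)
bond 2 stroke→R1  (0-jn J1 has e-setter on 5)
bond 3 stroke→R2  (common-e at J2 fixed by 0)
bond 4 stroke→R3  (common-e at J2 fixed by 0)

#0 →J2
#1 →Sf1
#2 →R1
#3 →R2
#4 →R3
#5 →J1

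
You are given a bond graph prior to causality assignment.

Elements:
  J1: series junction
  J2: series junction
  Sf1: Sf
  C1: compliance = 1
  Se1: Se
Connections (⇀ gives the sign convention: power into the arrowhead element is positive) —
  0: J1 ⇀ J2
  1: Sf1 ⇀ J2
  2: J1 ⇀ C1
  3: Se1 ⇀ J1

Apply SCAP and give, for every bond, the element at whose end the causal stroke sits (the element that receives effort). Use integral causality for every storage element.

β1 stroke at Sf1  (Sf1 fixes flow; stroke at Sf1)
β3 stroke at J1  (Se1: effort source, stroke at far end)
β0 stroke at J2  (1-jn J2 has f-setter on 1)
β2 stroke at J1  (J1 flow already set via bond 0)

bond 0 stroke at J2
bond 1 stroke at Sf1
bond 2 stroke at J1
bond 3 stroke at J1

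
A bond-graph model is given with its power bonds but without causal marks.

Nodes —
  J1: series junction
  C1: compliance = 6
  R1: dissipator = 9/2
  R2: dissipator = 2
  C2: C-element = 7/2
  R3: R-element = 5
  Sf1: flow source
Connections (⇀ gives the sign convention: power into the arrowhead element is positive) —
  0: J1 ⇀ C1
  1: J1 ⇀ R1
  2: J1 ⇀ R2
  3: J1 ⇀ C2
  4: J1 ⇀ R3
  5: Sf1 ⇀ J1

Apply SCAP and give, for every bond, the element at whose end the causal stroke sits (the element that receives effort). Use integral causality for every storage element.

b0 stroke→J1
b1 stroke→J1
b2 stroke→J1
b3 stroke→J1
b4 stroke→J1
b5 stroke→Sf1

b5 →Sf1  (Sf1 fixes flow; stroke at Sf1)
b0 →J1  (J1: bond 5 brought flow, rest push out)
b1 →J1  (J1: bond 5 brought flow, rest push out)
b2 →J1  (common-f at J1 fixed by 5)
b3 →J1  (J1: bond 5 brought flow, rest push out)
b4 →J1  (J1: bond 5 brought flow, rest push out)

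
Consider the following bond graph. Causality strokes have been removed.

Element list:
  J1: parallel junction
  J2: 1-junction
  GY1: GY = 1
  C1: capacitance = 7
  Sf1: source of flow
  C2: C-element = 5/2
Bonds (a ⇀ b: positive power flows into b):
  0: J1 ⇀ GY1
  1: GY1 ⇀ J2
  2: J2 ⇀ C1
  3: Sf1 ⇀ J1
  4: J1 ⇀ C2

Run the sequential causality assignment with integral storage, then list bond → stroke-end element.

β0 stroke at GY1
β1 stroke at GY1
β2 stroke at J2
β3 stroke at Sf1
β4 stroke at J1

β3 stroke→Sf1  (Sf1: flow source, stroke at near end)
β2 stroke→J2  (prefer integral on C1)
β1 stroke→GY1  (closing 1-jn rule on J2)
β0 stroke→GY1  (GY1 both-in/both-out from 1)
β4 stroke→J1  (only one effort-in slot at J1)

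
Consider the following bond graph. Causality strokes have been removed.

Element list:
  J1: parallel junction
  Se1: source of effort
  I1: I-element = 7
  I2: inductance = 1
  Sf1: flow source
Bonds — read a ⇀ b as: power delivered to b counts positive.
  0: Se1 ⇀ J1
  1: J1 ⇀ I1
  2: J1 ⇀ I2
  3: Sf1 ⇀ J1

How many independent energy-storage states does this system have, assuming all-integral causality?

2  (I1, I2 all integral)

bond 0 |J1  (Se1 (Se) sets effort on bond)
bond 3 |Sf1  (Sf1 (Sf) sets flow on bond)
bond 1 |I1  (J1 effort already set via bond 0)
bond 2 |I2  (J1 effort already set via bond 0)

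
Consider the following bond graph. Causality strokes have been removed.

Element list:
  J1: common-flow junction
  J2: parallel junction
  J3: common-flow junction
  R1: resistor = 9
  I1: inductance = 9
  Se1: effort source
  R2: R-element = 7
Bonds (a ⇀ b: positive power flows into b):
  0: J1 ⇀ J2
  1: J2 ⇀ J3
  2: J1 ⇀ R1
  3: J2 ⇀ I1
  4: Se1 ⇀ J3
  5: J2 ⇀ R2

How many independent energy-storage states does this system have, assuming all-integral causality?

bond 4 →J3  (Se1 fixes effort; stroke away)
bond 1 →J2  (J3: last free bond brings flow in)
bond 0 →J1  (J2: bond 1 brought effort, rest push out)
bond 3 →I1  (0-jn J2 has e-setter on 1)
bond 5 →R2  (common-e at J2 fixed by 1)
bond 2 →R1  (closing 1-jn rule on J1)

1  (I1 all integral)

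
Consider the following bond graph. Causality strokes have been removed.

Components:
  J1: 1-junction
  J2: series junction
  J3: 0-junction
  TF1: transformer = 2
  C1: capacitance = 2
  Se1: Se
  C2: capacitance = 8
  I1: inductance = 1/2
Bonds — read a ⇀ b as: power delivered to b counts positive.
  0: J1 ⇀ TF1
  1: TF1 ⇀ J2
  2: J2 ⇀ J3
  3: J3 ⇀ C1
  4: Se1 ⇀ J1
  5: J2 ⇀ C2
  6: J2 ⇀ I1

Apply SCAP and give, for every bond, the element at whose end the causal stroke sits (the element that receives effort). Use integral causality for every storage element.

b4 |J1  (Se1: effort source, stroke at far end)
b0 |TF1  (J1: last free bond brings flow in)
b1 |J2  (TF TF1: opposite of bond 0)
b3 |J3  (C1 integral (e out))
b2 |J2  (common-e at J3 fixed by 3)
b5 |J2  (C2: C, integral causality)
b6 |I1  (J2 needs exactly one f-in)

bond 0 stroke at TF1
bond 1 stroke at J2
bond 2 stroke at J2
bond 3 stroke at J3
bond 4 stroke at J1
bond 5 stroke at J2
bond 6 stroke at I1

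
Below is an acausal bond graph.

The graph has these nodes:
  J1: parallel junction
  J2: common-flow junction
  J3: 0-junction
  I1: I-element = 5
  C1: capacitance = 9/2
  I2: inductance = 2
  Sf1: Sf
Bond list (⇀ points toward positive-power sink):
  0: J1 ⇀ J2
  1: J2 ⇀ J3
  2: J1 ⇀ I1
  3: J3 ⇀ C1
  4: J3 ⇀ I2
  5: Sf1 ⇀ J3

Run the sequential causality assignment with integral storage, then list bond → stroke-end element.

#0 stroke→J1
#1 stroke→J2
#2 stroke→I1
#3 stroke→J3
#4 stroke→I2
#5 stroke→Sf1

#5 |Sf1  (source Sf1 imposes f)
#2 |I1  (I1 outputs flow p/I1)
#0 |J1  (closing 0-jn rule on J1)
#1 |J2  (common-f at J2 fixed by 0)
#3 |J3  (C1 outputs effort q/C1)
#4 |I2  (J3: bond 3 brought effort, rest push out)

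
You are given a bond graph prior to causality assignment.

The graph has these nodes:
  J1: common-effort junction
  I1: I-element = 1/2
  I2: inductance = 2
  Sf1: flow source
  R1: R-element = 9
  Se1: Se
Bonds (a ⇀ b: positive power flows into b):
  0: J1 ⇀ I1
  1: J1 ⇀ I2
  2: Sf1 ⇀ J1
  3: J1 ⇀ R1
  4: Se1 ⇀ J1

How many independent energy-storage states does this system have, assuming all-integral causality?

2  (I1, I2 all integral)

bond 2 |Sf1  (Sf1 fixes flow; stroke at Sf1)
bond 4 |J1  (Se1 (Se) sets effort on bond)
bond 0 |I1  (J1: bond 4 brought effort, rest push out)
bond 1 |I2  (J1 effort already set via bond 4)
bond 3 |R1  (J1 effort already set via bond 4)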